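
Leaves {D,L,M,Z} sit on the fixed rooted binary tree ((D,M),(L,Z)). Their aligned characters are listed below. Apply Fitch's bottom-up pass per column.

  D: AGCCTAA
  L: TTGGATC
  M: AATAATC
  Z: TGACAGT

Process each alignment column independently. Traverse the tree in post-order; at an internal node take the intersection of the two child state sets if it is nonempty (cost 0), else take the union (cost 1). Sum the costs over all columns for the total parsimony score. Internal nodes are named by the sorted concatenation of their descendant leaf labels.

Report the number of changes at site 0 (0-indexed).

1

site 0, node DM: D={A} ∩ M={A} → {A} (+0)
site 0, node LZ: L={T} ∩ Z={T} → {T} (+0)
site 0, node DLMZ: DM={A} ∪ LZ={T} → {A,T} (+1)
site 1, node DM: D={G} ∪ M={A} → {A,G} (+1)
site 1, node LZ: L={T} ∪ Z={G} → {G,T} (+1)
site 1, node DLMZ: DM={A,G} ∩ LZ={G,T} → {G} (+0)
site 2, node DM: D={C} ∪ M={T} → {C,T} (+1)
site 2, node LZ: L={G} ∪ Z={A} → {A,G} (+1)
site 2, node DLMZ: DM={C,T} ∪ LZ={A,G} → {A,C,G,T} (+1)
site 3, node DM: D={C} ∪ M={A} → {A,C} (+1)
site 3, node LZ: L={G} ∪ Z={C} → {C,G} (+1)
site 3, node DLMZ: DM={A,C} ∩ LZ={C,G} → {C} (+0)
site 4, node DM: D={T} ∪ M={A} → {A,T} (+1)
site 4, node LZ: L={A} ∩ Z={A} → {A} (+0)
site 4, node DLMZ: DM={A,T} ∩ LZ={A} → {A} (+0)
site 5, node DM: D={A} ∪ M={T} → {A,T} (+1)
site 5, node LZ: L={T} ∪ Z={G} → {G,T} (+1)
site 5, node DLMZ: DM={A,T} ∩ LZ={G,T} → {T} (+0)
site 6, node DM: D={A} ∪ M={C} → {A,C} (+1)
site 6, node LZ: L={C} ∪ Z={T} → {C,T} (+1)
site 6, node DLMZ: DM={A,C} ∩ LZ={C,T} → {C} (+0)
per-site changes: [1, 2, 3, 2, 1, 2, 2]; total = 13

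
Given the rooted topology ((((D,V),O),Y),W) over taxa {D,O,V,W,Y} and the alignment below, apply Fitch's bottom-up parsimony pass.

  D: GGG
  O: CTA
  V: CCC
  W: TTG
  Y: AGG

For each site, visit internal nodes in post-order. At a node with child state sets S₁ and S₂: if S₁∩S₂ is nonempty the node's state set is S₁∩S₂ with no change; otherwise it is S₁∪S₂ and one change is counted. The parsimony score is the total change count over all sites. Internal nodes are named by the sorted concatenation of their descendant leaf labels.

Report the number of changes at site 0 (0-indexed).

site 0, node DV: D={G} ∪ V={C} → {C,G} (+1)
site 0, node DOV: DV={C,G} ∩ O={C} → {C} (+0)
site 0, node DOVY: DOV={C} ∪ Y={A} → {A,C} (+1)
site 0, node DOVWY: DOVY={A,C} ∪ W={T} → {A,C,T} (+1)
site 1, node DV: D={G} ∪ V={C} → {C,G} (+1)
site 1, node DOV: DV={C,G} ∪ O={T} → {C,G,T} (+1)
site 1, node DOVY: DOV={C,G,T} ∩ Y={G} → {G} (+0)
site 1, node DOVWY: DOVY={G} ∪ W={T} → {G,T} (+1)
site 2, node DV: D={G} ∪ V={C} → {C,G} (+1)
site 2, node DOV: DV={C,G} ∪ O={A} → {A,C,G} (+1)
site 2, node DOVY: DOV={A,C,G} ∩ Y={G} → {G} (+0)
site 2, node DOVWY: DOVY={G} ∩ W={G} → {G} (+0)
per-site changes: [3, 3, 2]; total = 8

3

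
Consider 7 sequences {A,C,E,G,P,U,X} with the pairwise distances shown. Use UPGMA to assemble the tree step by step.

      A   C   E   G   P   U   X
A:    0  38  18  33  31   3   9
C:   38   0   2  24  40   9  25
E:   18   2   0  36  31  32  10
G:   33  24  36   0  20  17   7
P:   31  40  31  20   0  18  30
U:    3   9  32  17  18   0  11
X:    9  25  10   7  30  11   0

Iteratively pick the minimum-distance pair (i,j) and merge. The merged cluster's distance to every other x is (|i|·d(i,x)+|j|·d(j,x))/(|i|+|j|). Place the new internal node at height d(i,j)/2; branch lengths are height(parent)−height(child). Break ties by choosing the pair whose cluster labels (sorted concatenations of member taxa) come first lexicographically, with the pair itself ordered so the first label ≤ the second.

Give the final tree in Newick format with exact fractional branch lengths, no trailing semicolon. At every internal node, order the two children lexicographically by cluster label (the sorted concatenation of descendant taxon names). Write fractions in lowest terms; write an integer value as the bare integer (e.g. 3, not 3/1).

iteration 1: select C,E (d=2); attach at lengths (1, 1); label the merged cluster CE
  updated: d(A,CE)=28, d(CE,G)=30, d(CE,P)=71/2, d(CE,U)=41/2, d(CE,X)=35/2
iteration 2: select A,U (d=3); attach at lengths (3/2, 3/2); label the merged cluster AU
  updated: d(AU,CE)=97/4, d(AU,G)=25, d(AU,P)=49/2, d(AU,X)=10
iteration 3: select G,X (d=7); attach at lengths (7/2, 7/2); label the merged cluster GX
  updated: d(AU,GX)=35/2, d(CE,GX)=95/4, d(GX,P)=25
iteration 4: select AU,GX (d=35/2); attach at lengths (29/4, 21/4); label the merged cluster AGUX
  updated: d(AGUX,CE)=24, d(AGUX,P)=99/4
iteration 5: select AGUX,CE (d=24); attach at lengths (13/4, 11); label the merged cluster ACEGUX
  updated: d(ACEGUX,P)=85/3
iteration 6: select ACEGUX,P (d=85/3); attach at lengths (13/6, 85/6); label the merged cluster ACEGPUX
final tree: ((((A:3/2,U:3/2):29/4,(G:7/2,X:7/2):21/4):13/4,(C:1,E:1):11):13/6,P:85/6)
total length: 661/12

((((A:3/2,U:3/2):29/4,(G:7/2,X:7/2):21/4):13/4,(C:1,E:1):11):13/6,P:85/6)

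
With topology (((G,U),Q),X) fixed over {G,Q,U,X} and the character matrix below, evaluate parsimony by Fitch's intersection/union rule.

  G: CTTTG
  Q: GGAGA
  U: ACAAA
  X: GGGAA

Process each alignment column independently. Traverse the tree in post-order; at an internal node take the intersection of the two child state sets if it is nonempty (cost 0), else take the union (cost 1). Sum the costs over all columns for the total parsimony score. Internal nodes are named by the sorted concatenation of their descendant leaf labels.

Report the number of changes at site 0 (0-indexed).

2

site 0, node GU: G={C} ∪ U={A} → {A,C} (+1)
site 0, node GQU: GU={A,C} ∪ Q={G} → {A,C,G} (+1)
site 0, node GQUX: GQU={A,C,G} ∩ X={G} → {G} (+0)
site 1, node GU: G={T} ∪ U={C} → {C,T} (+1)
site 1, node GQU: GU={C,T} ∪ Q={G} → {C,G,T} (+1)
site 1, node GQUX: GQU={C,G,T} ∩ X={G} → {G} (+0)
site 2, node GU: G={T} ∪ U={A} → {A,T} (+1)
site 2, node GQU: GU={A,T} ∩ Q={A} → {A} (+0)
site 2, node GQUX: GQU={A} ∪ X={G} → {A,G} (+1)
site 3, node GU: G={T} ∪ U={A} → {A,T} (+1)
site 3, node GQU: GU={A,T} ∪ Q={G} → {A,G,T} (+1)
site 3, node GQUX: GQU={A,G,T} ∩ X={A} → {A} (+0)
site 4, node GU: G={G} ∪ U={A} → {A,G} (+1)
site 4, node GQU: GU={A,G} ∩ Q={A} → {A} (+0)
site 4, node GQUX: GQU={A} ∩ X={A} → {A} (+0)
per-site changes: [2, 2, 2, 2, 1]; total = 9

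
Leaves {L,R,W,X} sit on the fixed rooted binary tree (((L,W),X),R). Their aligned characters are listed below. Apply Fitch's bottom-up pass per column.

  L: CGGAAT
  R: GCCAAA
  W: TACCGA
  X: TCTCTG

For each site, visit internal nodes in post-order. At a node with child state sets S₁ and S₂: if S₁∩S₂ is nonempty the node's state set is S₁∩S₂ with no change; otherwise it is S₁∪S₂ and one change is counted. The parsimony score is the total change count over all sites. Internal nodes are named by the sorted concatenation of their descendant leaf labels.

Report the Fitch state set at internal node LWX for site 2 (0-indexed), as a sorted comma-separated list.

site 0, node LW: L={C} ∪ W={T} → {C,T} (+1)
site 0, node LWX: LW={C,T} ∩ X={T} → {T} (+0)
site 0, node LRWX: LWX={T} ∪ R={G} → {G,T} (+1)
site 1, node LW: L={G} ∪ W={A} → {A,G} (+1)
site 1, node LWX: LW={A,G} ∪ X={C} → {A,C,G} (+1)
site 1, node LRWX: LWX={A,C,G} ∩ R={C} → {C} (+0)
site 2, node LW: L={G} ∪ W={C} → {C,G} (+1)
site 2, node LWX: LW={C,G} ∪ X={T} → {C,G,T} (+1)
site 2, node LRWX: LWX={C,G,T} ∩ R={C} → {C} (+0)
site 3, node LW: L={A} ∪ W={C} → {A,C} (+1)
site 3, node LWX: LW={A,C} ∩ X={C} → {C} (+0)
site 3, node LRWX: LWX={C} ∪ R={A} → {A,C} (+1)
site 4, node LW: L={A} ∪ W={G} → {A,G} (+1)
site 4, node LWX: LW={A,G} ∪ X={T} → {A,G,T} (+1)
site 4, node LRWX: LWX={A,G,T} ∩ R={A} → {A} (+0)
site 5, node LW: L={T} ∪ W={A} → {A,T} (+1)
site 5, node LWX: LW={A,T} ∪ X={G} → {A,G,T} (+1)
site 5, node LRWX: LWX={A,G,T} ∩ R={A} → {A} (+0)
per-site changes: [2, 2, 2, 2, 2, 2]; total = 12

C,G,T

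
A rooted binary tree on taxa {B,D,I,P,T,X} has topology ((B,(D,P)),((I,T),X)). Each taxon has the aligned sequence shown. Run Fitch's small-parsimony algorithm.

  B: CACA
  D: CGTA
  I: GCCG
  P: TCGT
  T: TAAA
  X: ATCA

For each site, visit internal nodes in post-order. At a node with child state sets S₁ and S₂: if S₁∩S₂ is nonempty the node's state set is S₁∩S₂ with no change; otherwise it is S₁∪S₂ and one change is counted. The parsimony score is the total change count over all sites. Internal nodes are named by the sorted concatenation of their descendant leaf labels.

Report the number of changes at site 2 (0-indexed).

[col 0] DP: children D:{C}, P:{T} ∪→ {C,T}; cost 1
[col 0] BDP: children B:{C}, DP:{C,T} ∩→ {C}; cost 0
[col 0] IT: children I:{G}, T:{T} ∪→ {G,T}; cost 1
[col 0] ITX: children IT:{G,T}, X:{A} ∪→ {A,G,T}; cost 1
[col 0] BDIPTX: children BDP:{C}, ITX:{A,G,T} ∪→ {A,C,G,T}; cost 1
[col 1] DP: children D:{G}, P:{C} ∪→ {C,G}; cost 1
[col 1] BDP: children B:{A}, DP:{C,G} ∪→ {A,C,G}; cost 1
[col 1] IT: children I:{C}, T:{A} ∪→ {A,C}; cost 1
[col 1] ITX: children IT:{A,C}, X:{T} ∪→ {A,C,T}; cost 1
[col 1] BDIPTX: children BDP:{A,C,G}, ITX:{A,C,T} ∩→ {A,C}; cost 0
[col 2] DP: children D:{T}, P:{G} ∪→ {G,T}; cost 1
[col 2] BDP: children B:{C}, DP:{G,T} ∪→ {C,G,T}; cost 1
[col 2] IT: children I:{C}, T:{A} ∪→ {A,C}; cost 1
[col 2] ITX: children IT:{A,C}, X:{C} ∩→ {C}; cost 0
[col 2] BDIPTX: children BDP:{C,G,T}, ITX:{C} ∩→ {C}; cost 0
[col 3] DP: children D:{A}, P:{T} ∪→ {A,T}; cost 1
[col 3] BDP: children B:{A}, DP:{A,T} ∩→ {A}; cost 0
[col 3] IT: children I:{G}, T:{A} ∪→ {A,G}; cost 1
[col 3] ITX: children IT:{A,G}, X:{A} ∩→ {A}; cost 0
[col 3] BDIPTX: children BDP:{A}, ITX:{A} ∩→ {A}; cost 0
per-site changes: [4, 4, 3, 2]; total = 13

3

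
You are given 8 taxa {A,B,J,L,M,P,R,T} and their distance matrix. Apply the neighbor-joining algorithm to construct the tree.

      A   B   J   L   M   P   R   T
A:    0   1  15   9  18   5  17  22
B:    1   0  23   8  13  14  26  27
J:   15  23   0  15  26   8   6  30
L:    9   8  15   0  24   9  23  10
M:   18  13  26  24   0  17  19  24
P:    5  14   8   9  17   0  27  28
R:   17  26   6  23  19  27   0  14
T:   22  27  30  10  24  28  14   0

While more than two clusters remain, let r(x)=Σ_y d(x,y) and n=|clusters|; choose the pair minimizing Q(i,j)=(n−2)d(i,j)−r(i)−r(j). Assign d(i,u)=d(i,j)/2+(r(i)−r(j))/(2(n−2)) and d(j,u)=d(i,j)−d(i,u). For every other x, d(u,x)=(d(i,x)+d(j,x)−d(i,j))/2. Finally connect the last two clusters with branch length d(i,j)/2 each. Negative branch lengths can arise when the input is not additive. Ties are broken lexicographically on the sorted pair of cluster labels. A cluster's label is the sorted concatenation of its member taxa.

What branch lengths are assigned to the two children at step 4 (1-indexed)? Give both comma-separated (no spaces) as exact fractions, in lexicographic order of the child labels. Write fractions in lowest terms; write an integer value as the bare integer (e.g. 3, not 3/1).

1. join J+R (d=6, Q=-219) ⇒ JR; edges |J|=9/4, |R|=15/4
  updated: d(A,JR)=13, d(B,JR)=43/2, d(JR,L)=16, d(JR,M)=39/2, d(JR,P)=29/2, d(JR,T)=19
2. join L+T (d=10, Q=-156) ⇒ LT; edges |L|=-2/5, |T|=52/5
  updated: d(A,LT)=21/2, d(B,LT)=25/2, d(JR,LT)=25/2, d(LT,M)=19, d(LT,P)=27/2
3. join A+B (d=1, Q=-211/2) ⇒ AB; edges |A|=-21/16, |B|=37/16
  updated: d(AB,JR)=67/4, d(AB,LT)=11, d(AB,M)=15, d(AB,P)=9
4. join JR+LT (d=25/2, Q=-327/4) ⇒ JLRT; edges |JR|=179/24, |LT|=121/24
  updated: d(AB,JLRT)=61/8, d(JLRT,M)=13, d(JLRT,P)=31/4
5. join AB+P (d=9, Q=-379/8) ⇒ ABP; edges |AB|=127/32, |P|=161/32
  updated: d(ABP,JLRT)=51/16, d(ABP,M)=23/2
6. join ABP+JLRT (d=51/16, Q=-443/16) ⇒ ABJLPRT; edges |ABP|=27/32, |JLRT|=75/32
  updated: d(ABJLPRT,M)=341/32
7. join ABJLPRT+M (d=341/32) ⇒ ABJLMPRT; edges |ABJLPRT|=341/64, |M|=341/64
final tree: ((((A:-21/16,B:37/16):127/32,P:161/32):27/32,((J:9/4,R:15/4):179/24,(L:-2/5,T:52/5):121/24):75/32):341/64,M:341/64)
total length: 1675/32

179/24,121/24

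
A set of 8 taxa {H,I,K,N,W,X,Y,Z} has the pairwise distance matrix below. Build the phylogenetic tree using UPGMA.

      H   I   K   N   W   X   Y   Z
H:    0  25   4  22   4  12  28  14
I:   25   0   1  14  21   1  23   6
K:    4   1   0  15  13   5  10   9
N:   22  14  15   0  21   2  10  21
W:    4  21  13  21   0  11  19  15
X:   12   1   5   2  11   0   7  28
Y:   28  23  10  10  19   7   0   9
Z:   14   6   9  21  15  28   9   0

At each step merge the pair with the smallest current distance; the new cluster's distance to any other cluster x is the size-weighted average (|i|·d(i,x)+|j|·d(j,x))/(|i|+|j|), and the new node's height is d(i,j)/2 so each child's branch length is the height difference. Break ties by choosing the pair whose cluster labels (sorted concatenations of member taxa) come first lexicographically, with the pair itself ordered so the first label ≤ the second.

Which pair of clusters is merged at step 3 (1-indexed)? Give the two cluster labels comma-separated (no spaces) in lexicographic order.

1. join I+K (d=1) ⇒ IK; edges |I|=1/2, |K|=1/2
  updated: d(H,IK)=29/2, d(IK,N)=29/2, d(IK,W)=17, d(IK,X)=3, d(IK,Y)=33/2, d(IK,Z)=15/2
2. join N+X (d=2) ⇒ NX; edges |N|=1, |X|=1
  updated: d(H,NX)=17, d(IK,NX)=35/4, d(NX,W)=16, d(NX,Y)=17/2, d(NX,Z)=49/2
3. join H+W (d=4) ⇒ HW; edges |H|=2, |W|=2
  updated: d(HW,IK)=63/4, d(HW,NX)=33/2, d(HW,Y)=47/2, d(HW,Z)=29/2
4. join IK+Z (d=15/2) ⇒ IKZ; edges |IK|=13/4, |Z|=15/4
  updated: d(HW,IKZ)=46/3, d(IKZ,NX)=14, d(IKZ,Y)=14
5. join NX+Y (d=17/2) ⇒ NXY; edges |NX|=13/4, |Y|=17/4
  updated: d(HW,NXY)=113/6, d(IKZ,NXY)=14
6. join IKZ+NXY (d=14) ⇒ IKNXYZ; edges |IKZ|=13/4, |NXY|=11/4
  updated: d(HW,IKNXYZ)=205/12
7. join HW+IKNXYZ (d=205/12) ⇒ HIKNWXYZ; edges |HW|=157/24, |IKNXYZ|=37/24
final tree: ((H:2,W:2):157/24,(((I:1/2,K:1/2):13/4,Z:15/4):13/4,((N:1,X:1):13/4,Y:17/4):11/4):37/24)
total length: 427/12

H,W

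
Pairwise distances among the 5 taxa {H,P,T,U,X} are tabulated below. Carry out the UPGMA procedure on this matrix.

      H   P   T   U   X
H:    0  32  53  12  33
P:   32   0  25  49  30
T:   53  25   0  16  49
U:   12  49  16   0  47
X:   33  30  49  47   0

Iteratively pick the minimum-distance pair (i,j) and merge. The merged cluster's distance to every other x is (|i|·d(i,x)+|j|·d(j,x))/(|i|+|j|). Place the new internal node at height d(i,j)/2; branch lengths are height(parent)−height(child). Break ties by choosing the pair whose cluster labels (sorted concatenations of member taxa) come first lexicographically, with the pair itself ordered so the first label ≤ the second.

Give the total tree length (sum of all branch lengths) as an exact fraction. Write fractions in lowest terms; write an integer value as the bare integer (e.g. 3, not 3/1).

1. join H+U (d=12) ⇒ HU; edges |H|=6, |U|=6
  updated: d(HU,P)=81/2, d(HU,T)=69/2, d(HU,X)=40
2. join P+T (d=25) ⇒ PT; edges |P|=25/2, |T|=25/2
  updated: d(HU,PT)=75/2, d(PT,X)=79/2
3. join HU+PT (d=75/2) ⇒ HPTU; edges |HU|=51/4, |PT|=25/4
  updated: d(HPTU,X)=159/4
4. join HPTU+X (d=159/4) ⇒ HPTUX; edges |HPTU|=9/8, |X|=159/8
final tree: (((H:6,U:6):51/4,(P:25/2,T:25/2):25/4):9/8,X:159/8)
total length: 77

77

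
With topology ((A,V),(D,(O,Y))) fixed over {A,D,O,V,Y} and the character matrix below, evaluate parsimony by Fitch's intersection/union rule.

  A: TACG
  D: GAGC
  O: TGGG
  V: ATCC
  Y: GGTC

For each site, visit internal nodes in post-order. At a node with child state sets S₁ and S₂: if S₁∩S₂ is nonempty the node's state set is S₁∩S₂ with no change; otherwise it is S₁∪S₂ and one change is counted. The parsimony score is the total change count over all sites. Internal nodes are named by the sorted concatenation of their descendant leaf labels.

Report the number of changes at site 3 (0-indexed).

AV@0: {T} ∪ {A} = {A,T} (union, +1)
OY@0: {T} ∪ {G} = {G,T} (union, +1)
DOY@0: {G} ∩ {G,T} = {G} (intersection, +0)
ADOVY@0: {A,T} ∪ {G} = {A,G,T} (union, +1)
AV@1: {A} ∪ {T} = {A,T} (union, +1)
OY@1: {G} ∩ {G} = {G} (intersection, +0)
DOY@1: {A} ∪ {G} = {A,G} (union, +1)
ADOVY@1: {A,T} ∩ {A,G} = {A} (intersection, +0)
AV@2: {C} ∩ {C} = {C} (intersection, +0)
OY@2: {G} ∪ {T} = {G,T} (union, +1)
DOY@2: {G} ∩ {G,T} = {G} (intersection, +0)
ADOVY@2: {C} ∪ {G} = {C,G} (union, +1)
AV@3: {G} ∪ {C} = {C,G} (union, +1)
OY@3: {G} ∪ {C} = {C,G} (union, +1)
DOY@3: {C} ∩ {C,G} = {C} (intersection, +0)
ADOVY@3: {C,G} ∩ {C} = {C} (intersection, +0)
per-site changes: [3, 2, 2, 2]; total = 9

2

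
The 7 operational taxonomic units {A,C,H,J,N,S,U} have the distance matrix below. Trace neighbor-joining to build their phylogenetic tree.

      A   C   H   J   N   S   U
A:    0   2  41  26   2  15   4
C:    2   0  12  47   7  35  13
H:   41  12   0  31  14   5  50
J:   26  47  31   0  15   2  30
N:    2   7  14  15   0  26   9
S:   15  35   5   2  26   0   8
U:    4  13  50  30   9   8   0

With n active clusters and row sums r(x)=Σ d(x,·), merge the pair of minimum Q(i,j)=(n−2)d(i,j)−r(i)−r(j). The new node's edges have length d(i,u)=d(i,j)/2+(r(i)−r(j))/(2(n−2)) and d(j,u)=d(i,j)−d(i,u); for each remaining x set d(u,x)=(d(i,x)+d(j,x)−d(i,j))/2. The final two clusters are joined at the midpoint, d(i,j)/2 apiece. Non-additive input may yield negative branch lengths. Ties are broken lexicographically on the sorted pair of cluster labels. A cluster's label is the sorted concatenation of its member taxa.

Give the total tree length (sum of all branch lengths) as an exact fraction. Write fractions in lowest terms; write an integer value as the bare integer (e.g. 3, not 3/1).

1353/32

1. join J+S (d=2, Q=-232) ⇒ JS; edges |J|=7, |S|=-5
  updated: d(A,JS)=39/2, d(C,JS)=40, d(H,JS)=17, d(JS,N)=39/2, d(JS,U)=18
2. join H+JS (d=17, Q=-180) ⇒ HJS; edges |H|=11, |JS|=6
  updated: d(A,HJS)=87/4, d(C,HJS)=35/2, d(HJS,N)=33/4, d(HJS,U)=51/2
3. join HJS+N (d=33/4, Q=-149/2) ⇒ HJNS; edges |HJS|=143/12, |N|=-11/3
  updated: d(A,HJNS)=31/4, d(C,HJNS)=65/8, d(HJNS,U)=105/8
4. join A+U (d=4, Q=-287/8) ⇒ AU; edges |A|=-67/32, |U|=195/32
  updated: d(AU,C)=11/2, d(AU,HJNS)=135/16
5. join AU+C (d=11/2, Q=-353/16) ⇒ ACU; edges |AU|=93/32, |C|=83/32
  updated: d(ACU,HJNS)=177/32
6. join ACU+HJNS (d=177/32) ⇒ ACHJNSU; edges |ACU|=177/64, |HJNS|=177/64
final tree: (((A:-67/32,U:195/32):93/32,C:83/32):177/64,((H:11,(J:7,S:-5):6):143/12,N:-11/3):177/64)
total length: 1353/32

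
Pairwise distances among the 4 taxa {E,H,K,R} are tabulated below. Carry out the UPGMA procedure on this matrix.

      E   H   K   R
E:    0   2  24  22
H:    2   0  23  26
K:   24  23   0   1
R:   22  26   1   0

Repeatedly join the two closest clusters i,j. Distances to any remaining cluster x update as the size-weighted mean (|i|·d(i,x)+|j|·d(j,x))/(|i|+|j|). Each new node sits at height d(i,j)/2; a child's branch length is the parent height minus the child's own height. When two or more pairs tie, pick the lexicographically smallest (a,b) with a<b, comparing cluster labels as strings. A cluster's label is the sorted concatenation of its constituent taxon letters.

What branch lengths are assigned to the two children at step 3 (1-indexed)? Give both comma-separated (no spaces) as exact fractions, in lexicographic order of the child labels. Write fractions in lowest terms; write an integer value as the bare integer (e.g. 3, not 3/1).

step 1: merge (K,R) at d=1; branch lengths K→1/2, R→1/2; new cluster KR
  updated: d(E,KR)=23, d(H,KR)=49/2
step 2: merge (E,H) at d=2; branch lengths E→1, H→1; new cluster EH
  updated: d(EH,KR)=95/4
step 3: merge (EH,KR) at d=95/4; branch lengths EH→87/8, KR→91/8; new cluster EHKR
final tree: ((E:1,H:1):87/8,(K:1/2,R:1/2):91/8)
total length: 101/4

87/8,91/8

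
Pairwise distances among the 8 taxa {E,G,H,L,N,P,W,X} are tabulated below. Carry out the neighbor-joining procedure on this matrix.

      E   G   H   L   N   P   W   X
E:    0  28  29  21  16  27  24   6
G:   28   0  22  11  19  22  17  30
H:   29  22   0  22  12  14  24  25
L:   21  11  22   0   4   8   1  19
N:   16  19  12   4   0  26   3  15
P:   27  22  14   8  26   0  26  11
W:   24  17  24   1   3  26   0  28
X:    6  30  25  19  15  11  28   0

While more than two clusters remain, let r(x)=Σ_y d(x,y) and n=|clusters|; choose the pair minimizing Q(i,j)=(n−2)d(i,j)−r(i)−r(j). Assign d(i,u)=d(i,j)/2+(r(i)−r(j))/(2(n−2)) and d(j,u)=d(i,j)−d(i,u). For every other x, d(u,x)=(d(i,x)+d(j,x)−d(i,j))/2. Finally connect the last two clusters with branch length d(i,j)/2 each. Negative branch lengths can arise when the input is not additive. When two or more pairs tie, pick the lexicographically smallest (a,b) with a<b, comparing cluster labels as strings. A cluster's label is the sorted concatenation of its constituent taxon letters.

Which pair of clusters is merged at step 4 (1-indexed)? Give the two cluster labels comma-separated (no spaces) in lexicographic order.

EHPX,G

iteration 1: select E,X (d=6, Q=-249); attach at lengths (53/12, 19/12); label the merged cluster EX
  updated: d(EX,G)=26, d(EX,H)=24, d(EX,L)=17, d(EX,N)=25/2, d(EX,P)=16, d(EX,W)=23
iteration 2: select H,P (d=14, Q=-160); attach at lengths (38/5, 32/5); label the merged cluster HP
  updated: d(EX,HP)=13, d(G,HP)=15, d(HP,L)=8, d(HP,N)=12, d(HP,W)=18
iteration 3: select EX,HP (d=13, Q=-211/2); attach at lengths (155/16, 53/16); label the merged cluster EHPX
  updated: d(EHPX,G)=14, d(EHPX,L)=6, d(EHPX,N)=23/4, d(EHPX,W)=14
iteration 4: select EHPX,G (d=14, Q=-235/4); attach at lengths (83/24, 253/24); label the merged cluster EGHPX
  updated: d(EGHPX,L)=3/2, d(EGHPX,N)=43/8, d(EGHPX,W)=17/2
iteration 5: select EGHPX,L (d=3/2, Q=-151/8); attach at lengths (95/32, -47/32); label the merged cluster EGHLPX
  updated: d(EGHLPX,N)=63/16, d(EGHLPX,W)=4
iteration 6: select EGHLPX,N (d=63/16, Q=-175/16); attach at lengths (79/32, 47/32); label the merged cluster EGHLNPX
  updated: d(EGHLNPX,W)=49/32
iteration 7: select EGHLNPX,W (d=49/32); attach at lengths (49/64, 49/64); label the merged cluster EGHLNPWX
final tree: ((((((E:53/12,X:19/12):155/16,(H:38/5,P:32/5):53/16):83/24,G:253/24):95/32,L:-47/32):79/32,N:47/32):49/64,W:49/64)
total length: 1727/32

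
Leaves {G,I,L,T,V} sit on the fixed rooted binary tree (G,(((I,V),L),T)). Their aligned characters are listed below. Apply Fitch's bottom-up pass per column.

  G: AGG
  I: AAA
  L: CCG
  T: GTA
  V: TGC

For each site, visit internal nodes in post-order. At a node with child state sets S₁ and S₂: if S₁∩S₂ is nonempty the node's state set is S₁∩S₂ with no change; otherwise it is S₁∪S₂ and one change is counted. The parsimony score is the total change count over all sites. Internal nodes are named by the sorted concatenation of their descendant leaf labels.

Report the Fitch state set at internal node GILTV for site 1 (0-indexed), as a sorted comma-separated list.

G

IV@0: {A} ∪ {T} = {A,T} (union, +1)
ILV@0: {A,T} ∪ {C} = {A,C,T} (union, +1)
ILTV@0: {A,C,T} ∪ {G} = {A,C,G,T} (union, +1)
GILTV@0: {A} ∩ {A,C,G,T} = {A} (intersection, +0)
IV@1: {A} ∪ {G} = {A,G} (union, +1)
ILV@1: {A,G} ∪ {C} = {A,C,G} (union, +1)
ILTV@1: {A,C,G} ∪ {T} = {A,C,G,T} (union, +1)
GILTV@1: {G} ∩ {A,C,G,T} = {G} (intersection, +0)
IV@2: {A} ∪ {C} = {A,C} (union, +1)
ILV@2: {A,C} ∪ {G} = {A,C,G} (union, +1)
ILTV@2: {A,C,G} ∩ {A} = {A} (intersection, +0)
GILTV@2: {G} ∪ {A} = {A,G} (union, +1)
per-site changes: [3, 3, 3]; total = 9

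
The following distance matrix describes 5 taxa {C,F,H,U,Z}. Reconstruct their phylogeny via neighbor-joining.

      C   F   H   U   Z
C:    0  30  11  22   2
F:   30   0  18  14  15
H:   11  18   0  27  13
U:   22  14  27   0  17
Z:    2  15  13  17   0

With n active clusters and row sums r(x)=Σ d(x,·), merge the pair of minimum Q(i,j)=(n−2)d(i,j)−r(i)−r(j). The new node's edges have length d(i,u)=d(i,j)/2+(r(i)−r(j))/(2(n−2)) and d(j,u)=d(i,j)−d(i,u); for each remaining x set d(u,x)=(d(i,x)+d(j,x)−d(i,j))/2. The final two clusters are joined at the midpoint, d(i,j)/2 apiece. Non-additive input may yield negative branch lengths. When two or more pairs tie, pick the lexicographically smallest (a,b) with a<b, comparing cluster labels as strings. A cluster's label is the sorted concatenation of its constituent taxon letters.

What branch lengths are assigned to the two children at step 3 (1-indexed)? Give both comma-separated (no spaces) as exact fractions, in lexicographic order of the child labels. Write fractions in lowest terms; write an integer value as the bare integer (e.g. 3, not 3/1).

17/4,35/4

step 1: merge (F,U) at d=14, Q=-115; branch lengths F→13/2, U→15/2; new cluster FU
  updated: d(C,FU)=19, d(FU,H)=31/2, d(FU,Z)=9
step 2: merge (C,Z) at d=2, Q=-52; branch lengths C→3, Z→-1; new cluster CZ
  updated: d(CZ,FU)=13, d(CZ,H)=11
step 3: merge (CZ,FU) at d=13, Q=-79/2; branch lengths CZ→17/4, FU→35/4; new cluster CFUZ
  updated: d(CFUZ,H)=27/4
step 4: merge (CFUZ,H) at d=27/4; branch lengths CFUZ→27/8, H→27/8; new cluster CFHUZ
final tree: (((C:3,Z:-1):17/4,(F:13/2,U:15/2):35/4):27/8,H:27/8)
total length: 143/4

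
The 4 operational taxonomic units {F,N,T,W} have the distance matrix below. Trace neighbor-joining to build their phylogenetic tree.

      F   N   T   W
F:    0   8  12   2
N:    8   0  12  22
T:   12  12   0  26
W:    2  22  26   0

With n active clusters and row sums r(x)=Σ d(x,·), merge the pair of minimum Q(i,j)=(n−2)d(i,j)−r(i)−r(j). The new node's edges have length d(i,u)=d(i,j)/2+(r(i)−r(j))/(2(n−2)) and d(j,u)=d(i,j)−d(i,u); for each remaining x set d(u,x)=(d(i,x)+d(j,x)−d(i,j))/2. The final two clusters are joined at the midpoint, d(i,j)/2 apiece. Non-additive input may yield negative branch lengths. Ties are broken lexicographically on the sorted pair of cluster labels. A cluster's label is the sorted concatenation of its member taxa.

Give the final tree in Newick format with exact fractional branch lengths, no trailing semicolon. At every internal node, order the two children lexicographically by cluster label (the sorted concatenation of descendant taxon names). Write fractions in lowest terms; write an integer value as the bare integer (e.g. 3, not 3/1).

1. join F+W (d=2, Q=-68) ⇒ FW; edges |F|=-6, |W|=8
  updated: d(FW,N)=14, d(FW,T)=18
2. join FW+N (d=14, Q=-44) ⇒ FNW; edges |FW|=10, |N|=4
  updated: d(FNW,T)=8
3. join FNW+T (d=8) ⇒ FNTW; edges |FNW|=4, |T|=4
final tree: (((F:-6,W:8):10,N:4):4,T:4)
total length: 24

(((F:-6,W:8):10,N:4):4,T:4)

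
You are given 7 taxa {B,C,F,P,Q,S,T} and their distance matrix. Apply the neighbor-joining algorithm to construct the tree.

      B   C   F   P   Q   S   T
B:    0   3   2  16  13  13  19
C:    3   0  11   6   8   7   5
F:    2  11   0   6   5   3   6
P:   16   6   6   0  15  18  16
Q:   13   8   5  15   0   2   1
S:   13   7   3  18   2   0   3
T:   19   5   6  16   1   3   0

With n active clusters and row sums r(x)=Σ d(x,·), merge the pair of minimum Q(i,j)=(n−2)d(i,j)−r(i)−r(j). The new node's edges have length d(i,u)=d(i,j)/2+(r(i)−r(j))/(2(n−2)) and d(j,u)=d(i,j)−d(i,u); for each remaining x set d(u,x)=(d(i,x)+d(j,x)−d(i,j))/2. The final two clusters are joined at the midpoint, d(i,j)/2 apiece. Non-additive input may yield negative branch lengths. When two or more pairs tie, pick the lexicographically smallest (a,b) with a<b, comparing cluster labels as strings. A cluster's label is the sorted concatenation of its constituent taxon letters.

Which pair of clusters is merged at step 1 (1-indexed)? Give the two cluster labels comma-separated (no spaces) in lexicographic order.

iteration 1: select B,C (d=3, Q=-91); attach at lengths (41/10, -11/10); label the merged cluster BC
  updated: d(BC,F)=5, d(BC,P)=19/2, d(BC,Q)=9, d(BC,S)=17/2, d(BC,T)=21/2
iteration 2: select BC,P (d=19/2, Q=-69); attach at lengths (2, 15/2); label the merged cluster BCP
  updated: d(BCP,F)=3/4, d(BCP,Q)=29/4, d(BCP,S)=17/2, d(BCP,T)=17/2
iteration 3: select BCP,F (d=3/4, Q=-75/2); attach at lengths (25/12, -4/3); label the merged cluster BCFP
  updated: d(BCFP,Q)=23/4, d(BCFP,S)=43/8, d(BCFP,T)=55/8
iteration 4: select BCFP,S (d=43/8, Q=-141/8); attach at lengths (147/32, 25/32); label the merged cluster BCFPS
  updated: d(BCFPS,Q)=19/16, d(BCFPS,T)=9/4
iteration 5: select BCFPS,Q (d=19/16, Q=-71/16); attach at lengths (39/32, -1/32); label the merged cluster BCFPQS
  updated: d(BCFPQS,T)=33/32
iteration 6: select BCFPQS,T (d=33/32); attach at lengths (33/64, 33/64); label the merged cluster BCFPQST
final tree: ((((((B:41/10,C:-11/10):2,P:15/2):25/12,F:-4/3):147/32,S:25/32):39/32,Q:-1/32):33/64,T:33/64)
total length: 667/32

B,C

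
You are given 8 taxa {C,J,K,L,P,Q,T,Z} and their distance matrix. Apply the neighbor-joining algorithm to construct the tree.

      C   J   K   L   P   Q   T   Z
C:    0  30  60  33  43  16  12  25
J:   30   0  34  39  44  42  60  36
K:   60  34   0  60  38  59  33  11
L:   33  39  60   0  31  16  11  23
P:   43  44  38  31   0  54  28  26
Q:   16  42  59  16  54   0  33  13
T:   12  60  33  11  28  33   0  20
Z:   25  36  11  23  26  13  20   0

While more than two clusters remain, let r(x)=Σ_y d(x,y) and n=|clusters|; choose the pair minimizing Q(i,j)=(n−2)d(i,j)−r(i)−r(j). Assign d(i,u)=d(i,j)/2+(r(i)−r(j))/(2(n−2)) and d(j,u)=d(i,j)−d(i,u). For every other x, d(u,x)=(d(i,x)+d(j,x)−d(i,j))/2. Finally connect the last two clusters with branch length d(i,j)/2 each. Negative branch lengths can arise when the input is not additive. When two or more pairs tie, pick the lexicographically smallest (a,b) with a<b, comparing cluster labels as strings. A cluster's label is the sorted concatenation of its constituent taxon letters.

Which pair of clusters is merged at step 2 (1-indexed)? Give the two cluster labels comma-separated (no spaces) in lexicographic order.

1. join K+Z (d=11, Q=-383) ⇒ KZ; edges |K|=69/4, |Z|=-25/4
  updated: d(C,KZ)=37, d(J,KZ)=59/2, d(KZ,L)=36, d(KZ,P)=53/2, d(KZ,Q)=61/2, d(KZ,T)=21
2. join C+Q (d=16, Q=-565/2) ⇒ CQ; edges |C|=119/20, |Q|=201/20
  updated: d(CQ,J)=28, d(CQ,KZ)=103/4, d(CQ,L)=33/2, d(CQ,P)=81/2, d(CQ,T)=29/2
3. join L+T (d=11, Q=-224) ⇒ LT; edges |L|=43/8, |T|=45/8
  updated: d(CQ,LT)=10, d(J,LT)=44, d(KZ,LT)=23, d(LT,P)=24
4. join CQ+LT (d=10, Q=-701/4) ⇒ CLQT; edges |CQ|=133/24, |LT|=107/24
  updated: d(CLQT,J)=31, d(CLQT,KZ)=155/8, d(CLQT,P)=109/4
5. join CLQT+P (d=109/4, Q=-967/8) ⇒ CLPQT; edges |CLQT|=275/32, |P|=597/32
  updated: d(CLPQT,J)=191/8, d(CLPQT,KZ)=149/16
6. join CLPQT+J (d=191/8, Q=-1003/16) ⇒ CJLPQT; edges |CLPQT|=59/32, |J|=705/32
  updated: d(CJLPQT,KZ)=239/32
7. join CJLPQT+KZ (d=239/32) ⇒ CJKLPQTZ; edges |CJLPQT|=239/64, |KZ|=239/64
final tree: (((((C:119/20,Q:201/20):133/24,(L:43/8,T:45/8):107/24):275/32,P:597/32):59/32,J:705/32):239/64,(K:69/4,Z:-25/4):239/64)
total length: 3411/32

C,Q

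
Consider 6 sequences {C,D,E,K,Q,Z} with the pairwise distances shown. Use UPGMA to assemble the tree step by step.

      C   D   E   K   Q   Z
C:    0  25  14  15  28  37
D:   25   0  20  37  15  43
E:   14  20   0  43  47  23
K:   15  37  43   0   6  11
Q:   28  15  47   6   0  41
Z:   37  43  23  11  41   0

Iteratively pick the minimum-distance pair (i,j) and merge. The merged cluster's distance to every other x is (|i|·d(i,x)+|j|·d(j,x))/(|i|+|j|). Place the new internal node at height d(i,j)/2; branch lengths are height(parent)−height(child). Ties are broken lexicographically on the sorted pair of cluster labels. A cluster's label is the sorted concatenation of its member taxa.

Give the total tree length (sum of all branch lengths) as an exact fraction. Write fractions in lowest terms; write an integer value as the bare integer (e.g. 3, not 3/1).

1. join K+Q (d=6) ⇒ KQ; edges |K|=3, |Q|=3
  updated: d(C,KQ)=43/2, d(D,KQ)=26, d(E,KQ)=45, d(KQ,Z)=26
2. join C+E (d=14) ⇒ CE; edges |C|=7, |E|=7
  updated: d(CE,D)=45/2, d(CE,KQ)=133/4, d(CE,Z)=30
3. join CE+D (d=45/2) ⇒ CDE; edges |CE|=17/4, |D|=45/4
  updated: d(CDE,KQ)=185/6, d(CDE,Z)=103/3
4. join KQ+Z (d=26) ⇒ KQZ; edges |KQ|=10, |Z|=13
  updated: d(CDE,KQZ)=32
5. join CDE+KQZ (d=32) ⇒ CDEKQZ; edges |CDE|=19/4, |KQZ|=3
final tree: (((C:7,E:7):17/4,D:45/4):19/4,((K:3,Q:3):10,Z:13):3)
total length: 265/4

265/4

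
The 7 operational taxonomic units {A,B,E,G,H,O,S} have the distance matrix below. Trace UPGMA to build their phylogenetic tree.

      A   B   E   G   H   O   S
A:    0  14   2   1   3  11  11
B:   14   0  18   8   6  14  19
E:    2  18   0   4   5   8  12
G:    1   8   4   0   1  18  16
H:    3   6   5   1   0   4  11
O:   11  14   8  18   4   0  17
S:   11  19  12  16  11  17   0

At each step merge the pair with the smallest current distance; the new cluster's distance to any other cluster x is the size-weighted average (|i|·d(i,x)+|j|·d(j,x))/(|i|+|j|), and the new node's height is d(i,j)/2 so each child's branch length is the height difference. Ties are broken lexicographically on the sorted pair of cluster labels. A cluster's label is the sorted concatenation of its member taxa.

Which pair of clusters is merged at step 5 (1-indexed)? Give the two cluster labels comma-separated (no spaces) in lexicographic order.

AEGHO,B

1. join A+G (d=1) ⇒ AG; edges |A|=1/2, |G|=1/2
  updated: d(AG,B)=11, d(AG,E)=3, d(AG,H)=2, d(AG,O)=29/2, d(AG,S)=27/2
2. join AG+H (d=2) ⇒ AGH; edges |AG|=1/2, |H|=1
  updated: d(AGH,B)=28/3, d(AGH,E)=11/3, d(AGH,O)=11, d(AGH,S)=38/3
3. join AGH+E (d=11/3) ⇒ AEGH; edges |AGH|=5/6, |E|=11/6
  updated: d(AEGH,B)=23/2, d(AEGH,O)=41/4, d(AEGH,S)=25/2
4. join AEGH+O (d=41/4) ⇒ AEGHO; edges |AEGH|=79/24, |O|=41/8
  updated: d(AEGHO,B)=12, d(AEGHO,S)=67/5
5. join AEGHO+B (d=12) ⇒ ABEGHO; edges |AEGHO|=7/8, |B|=6
  updated: d(ABEGHO,S)=43/3
6. join ABEGHO+S (d=43/3) ⇒ ABEGHOS; edges |ABEGHO|=7/6, |S|=43/6
final tree: ((((((A:1/2,G:1/2):1/2,H:1):5/6,E:11/6):79/24,O:41/8):7/8,B:6):7/6,S:43/6)
total length: 691/24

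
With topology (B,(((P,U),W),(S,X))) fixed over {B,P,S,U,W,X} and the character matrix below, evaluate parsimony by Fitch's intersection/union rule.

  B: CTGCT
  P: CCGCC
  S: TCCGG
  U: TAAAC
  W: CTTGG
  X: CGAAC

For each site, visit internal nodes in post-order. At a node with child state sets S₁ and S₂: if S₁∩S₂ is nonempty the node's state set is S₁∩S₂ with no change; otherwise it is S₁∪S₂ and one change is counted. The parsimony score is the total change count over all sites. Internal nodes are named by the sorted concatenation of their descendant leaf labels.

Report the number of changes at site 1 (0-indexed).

PU@0: {C} ∪ {T} = {C,T} (union, +1)
PUW@0: {C,T} ∩ {C} = {C} (intersection, +0)
SX@0: {T} ∪ {C} = {C,T} (union, +1)
PSUWX@0: {C} ∩ {C,T} = {C} (intersection, +0)
BPSUWX@0: {C} ∩ {C} = {C} (intersection, +0)
PU@1: {C} ∪ {A} = {A,C} (union, +1)
PUW@1: {A,C} ∪ {T} = {A,C,T} (union, +1)
SX@1: {C} ∪ {G} = {C,G} (union, +1)
PSUWX@1: {A,C,T} ∩ {C,G} = {C} (intersection, +0)
BPSUWX@1: {T} ∪ {C} = {C,T} (union, +1)
PU@2: {G} ∪ {A} = {A,G} (union, +1)
PUW@2: {A,G} ∪ {T} = {A,G,T} (union, +1)
SX@2: {C} ∪ {A} = {A,C} (union, +1)
PSUWX@2: {A,G,T} ∩ {A,C} = {A} (intersection, +0)
BPSUWX@2: {G} ∪ {A} = {A,G} (union, +1)
PU@3: {C} ∪ {A} = {A,C} (union, +1)
PUW@3: {A,C} ∪ {G} = {A,C,G} (union, +1)
SX@3: {G} ∪ {A} = {A,G} (union, +1)
PSUWX@3: {A,C,G} ∩ {A,G} = {A,G} (intersection, +0)
BPSUWX@3: {C} ∪ {A,G} = {A,C,G} (union, +1)
PU@4: {C} ∩ {C} = {C} (intersection, +0)
PUW@4: {C} ∪ {G} = {C,G} (union, +1)
SX@4: {G} ∪ {C} = {C,G} (union, +1)
PSUWX@4: {C,G} ∩ {C,G} = {C,G} (intersection, +0)
BPSUWX@4: {T} ∪ {C,G} = {C,G,T} (union, +1)
per-site changes: [2, 4, 4, 4, 3]; total = 17

4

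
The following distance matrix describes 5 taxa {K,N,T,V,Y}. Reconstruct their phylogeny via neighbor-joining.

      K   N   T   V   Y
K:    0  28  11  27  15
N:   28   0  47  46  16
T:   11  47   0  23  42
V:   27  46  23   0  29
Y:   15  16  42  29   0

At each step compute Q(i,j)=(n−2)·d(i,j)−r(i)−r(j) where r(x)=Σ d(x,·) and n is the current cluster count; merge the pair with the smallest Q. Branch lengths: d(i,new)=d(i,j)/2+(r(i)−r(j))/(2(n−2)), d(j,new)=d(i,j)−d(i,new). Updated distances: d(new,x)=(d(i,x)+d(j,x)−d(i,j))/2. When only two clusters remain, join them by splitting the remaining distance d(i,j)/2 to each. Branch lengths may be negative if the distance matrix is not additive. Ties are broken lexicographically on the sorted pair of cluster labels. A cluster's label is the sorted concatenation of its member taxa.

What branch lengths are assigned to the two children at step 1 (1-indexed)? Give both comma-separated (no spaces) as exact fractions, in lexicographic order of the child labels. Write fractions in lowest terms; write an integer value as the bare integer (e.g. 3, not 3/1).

83/6,13/6

1. join N+Y (d=16, Q=-191) ⇒ NY; edges |N|=83/6, |Y|=13/6
  updated: d(K,NY)=27/2, d(NY,T)=73/2, d(NY,V)=59/2
2. join K+NY (d=27/2, Q=-104) ⇒ KNY; edges |K|=-1/4, |NY|=55/4
  updated: d(KNY,T)=17, d(KNY,V)=43/2
3. join KNY+T (d=17, Q=-123/2) ⇒ KNTY; edges |KNY|=31/4, |T|=37/4
  updated: d(KNTY,V)=55/4
4. join KNTY+V (d=55/4) ⇒ KNTVY; edges |KNTY|=55/8, |V|=55/8
final tree: (((K:-1/4,(N:83/6,Y:13/6):55/4):31/4,T:37/4):55/8,V:55/8)
total length: 241/4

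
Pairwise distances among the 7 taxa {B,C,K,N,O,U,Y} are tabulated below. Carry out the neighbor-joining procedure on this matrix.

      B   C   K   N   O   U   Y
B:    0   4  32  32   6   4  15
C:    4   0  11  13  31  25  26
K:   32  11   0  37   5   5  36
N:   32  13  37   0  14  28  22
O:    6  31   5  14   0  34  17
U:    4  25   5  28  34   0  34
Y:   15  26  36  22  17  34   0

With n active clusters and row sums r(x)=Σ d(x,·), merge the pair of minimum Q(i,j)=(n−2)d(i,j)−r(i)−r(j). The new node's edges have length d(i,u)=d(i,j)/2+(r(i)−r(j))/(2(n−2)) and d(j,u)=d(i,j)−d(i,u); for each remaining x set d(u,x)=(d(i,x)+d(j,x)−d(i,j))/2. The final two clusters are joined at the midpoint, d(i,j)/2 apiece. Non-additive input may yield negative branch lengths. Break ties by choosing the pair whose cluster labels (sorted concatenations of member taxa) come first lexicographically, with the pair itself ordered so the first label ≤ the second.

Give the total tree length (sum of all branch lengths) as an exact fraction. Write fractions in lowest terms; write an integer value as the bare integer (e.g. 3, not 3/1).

57

1. join K+U (d=5, Q=-231) ⇒ KU; edges |K|=21/10, |U|=29/10
  updated: d(B,KU)=31/2, d(C,KU)=31/2, d(KU,N)=30, d(KU,O)=17, d(KU,Y)=65/2
2. join C+N (d=13, Q=-297/2) ⇒ CN; edges |C|=61/16, |N|=147/16
  updated: d(B,CN)=23/2, d(CN,KU)=65/4, d(CN,O)=16, d(CN,Y)=35/2
3. join CN+KU (d=65/4, Q=-375/4) ⇒ CKNU; edges |CN|=115/24, |KU|=275/24
  updated: d(B,CKNU)=43/8, d(CKNU,O)=67/8, d(CKNU,Y)=135/8
4. join B+CKNU (d=43/8, Q=-185/4) ⇒ BCKNU; edges |B|=13/8, |CKNU|=15/4
  updated: d(BCKNU,O)=9/2, d(BCKNU,Y)=53/4
5. join BCKNU+O (d=9/2, Q=-139/4) ⇒ BCKNOU; edges |BCKNU|=3/8, |O|=33/8
  updated: d(BCKNOU,Y)=103/8
6. join BCKNOU+Y (d=103/8) ⇒ BCKNOUY; edges |BCKNOU|=103/16, |Y|=103/16
final tree: (((B:13/8,((C:61/16,N:147/16):115/24,(K:21/10,U:29/10):275/24):15/4):3/8,O:33/8):103/16,Y:103/16)
total length: 57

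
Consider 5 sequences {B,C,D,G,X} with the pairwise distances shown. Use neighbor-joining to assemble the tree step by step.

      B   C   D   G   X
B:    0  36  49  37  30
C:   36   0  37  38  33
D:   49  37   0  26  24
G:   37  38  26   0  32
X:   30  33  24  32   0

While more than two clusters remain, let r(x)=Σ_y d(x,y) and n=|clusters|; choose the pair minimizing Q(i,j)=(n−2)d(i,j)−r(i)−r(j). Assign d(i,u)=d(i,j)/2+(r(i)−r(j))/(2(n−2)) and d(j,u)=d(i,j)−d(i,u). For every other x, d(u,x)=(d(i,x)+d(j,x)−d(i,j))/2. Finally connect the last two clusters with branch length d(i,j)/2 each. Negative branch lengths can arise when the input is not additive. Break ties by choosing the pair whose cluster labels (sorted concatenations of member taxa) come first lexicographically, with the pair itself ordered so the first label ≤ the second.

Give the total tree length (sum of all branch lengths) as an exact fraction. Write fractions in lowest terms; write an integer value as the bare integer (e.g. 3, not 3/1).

iteration 1: select D,G (d=26, Q=-191); attach at lengths (27/2, 25/2); label the merged cluster DG
  updated: d(B,DG)=30, d(C,DG)=49/2, d(DG,X)=15
iteration 2: select B,C (d=36, Q=-235/2); attach at lengths (149/8, 139/8); label the merged cluster BC
  updated: d(BC,DG)=37/4, d(BC,X)=27/2
iteration 3: select BC,DG (d=37/4, Q=-151/4); attach at lengths (31/8, 43/8); label the merged cluster BCDG
  updated: d(BCDG,X)=77/8
iteration 4: select BCDG,X (d=77/8); attach at lengths (77/16, 77/16); label the merged cluster BCDGX
final tree: (((B:149/8,C:139/8):31/8,(D:27/2,G:25/2):43/8):77/16,X:77/16)
total length: 647/8

647/8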